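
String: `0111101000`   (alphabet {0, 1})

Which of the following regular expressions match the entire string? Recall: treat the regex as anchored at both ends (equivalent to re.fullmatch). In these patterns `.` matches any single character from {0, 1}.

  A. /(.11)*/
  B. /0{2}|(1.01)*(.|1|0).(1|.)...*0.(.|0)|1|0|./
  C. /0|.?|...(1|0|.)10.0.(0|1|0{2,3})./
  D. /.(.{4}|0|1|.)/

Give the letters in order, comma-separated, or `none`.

B

A → no match
B → match
C → no match
D → no match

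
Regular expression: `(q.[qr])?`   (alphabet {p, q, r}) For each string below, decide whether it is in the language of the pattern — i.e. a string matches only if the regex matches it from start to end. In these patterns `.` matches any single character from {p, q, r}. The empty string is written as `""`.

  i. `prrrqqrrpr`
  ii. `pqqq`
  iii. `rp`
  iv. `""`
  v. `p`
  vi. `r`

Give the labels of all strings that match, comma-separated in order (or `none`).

iv

i → no match
ii → no match
iii → no match
iv → match
v → no match
vi → no match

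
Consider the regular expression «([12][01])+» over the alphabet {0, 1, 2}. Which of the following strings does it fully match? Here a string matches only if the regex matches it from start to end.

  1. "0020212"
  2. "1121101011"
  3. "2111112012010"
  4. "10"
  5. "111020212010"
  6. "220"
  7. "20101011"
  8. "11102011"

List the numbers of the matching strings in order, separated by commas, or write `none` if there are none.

1 → no match
2 → match
3 → no match
4 → match
5 → match
6 → no match
7 → match
8 → match

2, 4, 5, 7, 8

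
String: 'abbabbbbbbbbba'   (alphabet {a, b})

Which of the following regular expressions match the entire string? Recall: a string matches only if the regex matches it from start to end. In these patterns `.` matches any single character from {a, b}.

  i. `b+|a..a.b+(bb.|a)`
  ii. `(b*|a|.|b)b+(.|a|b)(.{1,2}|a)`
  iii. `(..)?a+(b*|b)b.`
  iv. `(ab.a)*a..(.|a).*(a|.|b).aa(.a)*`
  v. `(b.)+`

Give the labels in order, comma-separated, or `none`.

i

i → match
ii → no match
iii → no match
iv → no match
v → no match — must start with 'b'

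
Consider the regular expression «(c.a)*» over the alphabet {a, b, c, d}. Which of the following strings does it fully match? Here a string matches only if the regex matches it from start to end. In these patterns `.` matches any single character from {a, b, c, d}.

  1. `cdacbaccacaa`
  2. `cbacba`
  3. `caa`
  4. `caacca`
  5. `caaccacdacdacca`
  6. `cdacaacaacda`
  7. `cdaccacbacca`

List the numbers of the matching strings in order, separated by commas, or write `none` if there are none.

1, 2, 3, 4, 5, 6, 7

1 → match
2 → match
3 → match
4 → match
5 → match
6 → match
7 → match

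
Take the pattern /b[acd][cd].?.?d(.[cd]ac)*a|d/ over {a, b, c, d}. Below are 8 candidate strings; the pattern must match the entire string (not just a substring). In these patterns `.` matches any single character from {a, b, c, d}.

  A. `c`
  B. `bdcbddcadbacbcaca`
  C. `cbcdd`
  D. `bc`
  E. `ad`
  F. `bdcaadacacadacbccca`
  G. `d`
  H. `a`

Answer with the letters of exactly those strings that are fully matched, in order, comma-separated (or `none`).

A → no match
B → no match
C → no match
D → no match
E → no match
F → no match
G → match
H → no match

G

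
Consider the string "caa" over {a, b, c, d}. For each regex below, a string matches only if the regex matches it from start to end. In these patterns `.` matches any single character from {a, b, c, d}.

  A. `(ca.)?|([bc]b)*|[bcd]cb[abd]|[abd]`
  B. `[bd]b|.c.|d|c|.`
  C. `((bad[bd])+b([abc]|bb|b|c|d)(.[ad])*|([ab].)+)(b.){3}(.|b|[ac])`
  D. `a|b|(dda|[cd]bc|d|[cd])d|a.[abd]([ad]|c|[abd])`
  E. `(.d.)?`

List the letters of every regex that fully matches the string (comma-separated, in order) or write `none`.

A → match
B → no match
C → no match
D → no match
E → no match

A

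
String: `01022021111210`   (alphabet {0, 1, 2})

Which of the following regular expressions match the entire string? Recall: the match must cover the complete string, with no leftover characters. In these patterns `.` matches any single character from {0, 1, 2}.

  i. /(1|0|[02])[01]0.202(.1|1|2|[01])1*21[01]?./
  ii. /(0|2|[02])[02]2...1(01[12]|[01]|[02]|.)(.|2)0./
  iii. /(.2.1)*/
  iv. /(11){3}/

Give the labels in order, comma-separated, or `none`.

i

i → match
ii → no match
iii → no match
iv → no match — must start with `11`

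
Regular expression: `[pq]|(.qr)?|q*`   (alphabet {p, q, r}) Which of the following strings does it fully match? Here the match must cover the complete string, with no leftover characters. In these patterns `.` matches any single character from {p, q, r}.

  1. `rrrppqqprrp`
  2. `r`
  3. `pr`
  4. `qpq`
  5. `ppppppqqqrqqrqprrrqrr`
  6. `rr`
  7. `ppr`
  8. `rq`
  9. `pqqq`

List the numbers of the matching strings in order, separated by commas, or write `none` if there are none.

none

1 → no match
2 → no match
3 → no match
4 → no match
5 → no match
6 → no match
7 → no match
8 → no match
9 → no match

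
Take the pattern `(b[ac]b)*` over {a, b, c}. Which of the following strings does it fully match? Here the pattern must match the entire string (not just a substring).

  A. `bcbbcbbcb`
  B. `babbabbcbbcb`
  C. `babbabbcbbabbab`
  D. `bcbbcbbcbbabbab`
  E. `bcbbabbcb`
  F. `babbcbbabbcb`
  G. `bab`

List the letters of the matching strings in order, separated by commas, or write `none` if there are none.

A, B, C, D, E, F, G

A → match
B → match
C → match
D → match
E → match
F → match
G → match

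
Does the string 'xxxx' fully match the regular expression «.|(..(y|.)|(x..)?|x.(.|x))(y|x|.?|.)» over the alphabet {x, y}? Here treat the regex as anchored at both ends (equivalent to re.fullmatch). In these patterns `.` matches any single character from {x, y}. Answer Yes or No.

Yes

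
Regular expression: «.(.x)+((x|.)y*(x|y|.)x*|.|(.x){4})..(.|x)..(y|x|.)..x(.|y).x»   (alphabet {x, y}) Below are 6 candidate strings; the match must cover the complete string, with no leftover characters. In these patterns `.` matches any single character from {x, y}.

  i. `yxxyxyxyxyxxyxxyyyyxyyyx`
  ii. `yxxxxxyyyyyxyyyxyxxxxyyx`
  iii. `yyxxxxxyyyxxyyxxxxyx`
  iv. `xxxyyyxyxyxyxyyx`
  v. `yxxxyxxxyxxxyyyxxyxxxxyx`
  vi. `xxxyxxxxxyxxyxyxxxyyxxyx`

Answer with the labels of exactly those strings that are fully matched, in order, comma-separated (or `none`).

ii, iii, iv, vi

i → no match
ii → match
iii → match
iv → match
v → no match
vi → match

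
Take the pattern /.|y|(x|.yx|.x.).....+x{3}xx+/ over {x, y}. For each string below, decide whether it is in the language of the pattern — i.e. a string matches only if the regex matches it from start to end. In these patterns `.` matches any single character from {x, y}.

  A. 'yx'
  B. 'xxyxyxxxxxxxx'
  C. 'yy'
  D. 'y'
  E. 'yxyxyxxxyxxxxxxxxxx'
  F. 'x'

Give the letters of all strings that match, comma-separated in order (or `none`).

A. 'yx' → no match
B → match
C. 'yy' → no match
D. 'y' → match
E → match
F. 'x' → match

B, D, E, F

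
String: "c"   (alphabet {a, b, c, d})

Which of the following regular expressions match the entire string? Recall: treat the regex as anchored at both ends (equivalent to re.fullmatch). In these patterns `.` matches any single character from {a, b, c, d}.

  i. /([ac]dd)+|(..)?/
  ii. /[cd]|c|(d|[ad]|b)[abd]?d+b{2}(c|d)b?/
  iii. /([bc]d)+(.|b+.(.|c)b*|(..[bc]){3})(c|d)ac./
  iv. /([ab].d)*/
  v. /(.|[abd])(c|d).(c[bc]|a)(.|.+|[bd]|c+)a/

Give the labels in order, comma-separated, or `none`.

ii

i → no match
ii → match
iii → no match
iv → no match
v → no match — must end with "a"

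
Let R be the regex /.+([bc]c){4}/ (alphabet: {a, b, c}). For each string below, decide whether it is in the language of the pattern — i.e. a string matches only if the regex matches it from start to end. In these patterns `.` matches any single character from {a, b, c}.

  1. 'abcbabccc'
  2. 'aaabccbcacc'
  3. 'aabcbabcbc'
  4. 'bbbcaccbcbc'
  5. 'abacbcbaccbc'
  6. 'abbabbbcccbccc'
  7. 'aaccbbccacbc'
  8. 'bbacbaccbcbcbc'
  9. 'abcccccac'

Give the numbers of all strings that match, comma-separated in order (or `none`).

1 → no match
2 → no match
3 → no match
4 → no match
5 → no match
6 → match
7 → no match
8 → match
9 → no match

6, 8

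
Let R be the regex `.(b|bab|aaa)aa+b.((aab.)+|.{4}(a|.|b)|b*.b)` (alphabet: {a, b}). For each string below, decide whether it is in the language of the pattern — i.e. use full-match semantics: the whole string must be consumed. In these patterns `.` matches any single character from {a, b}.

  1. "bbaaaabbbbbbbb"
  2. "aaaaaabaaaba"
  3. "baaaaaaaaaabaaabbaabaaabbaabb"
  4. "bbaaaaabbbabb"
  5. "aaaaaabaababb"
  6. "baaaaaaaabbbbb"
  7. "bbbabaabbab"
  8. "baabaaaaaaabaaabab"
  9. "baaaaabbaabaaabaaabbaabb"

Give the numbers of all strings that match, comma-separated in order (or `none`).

1 → match
2 → match
3 → match
4 → no match
5 → match
6 → match
7 → no match
8 → no match
9 → match

1, 2, 3, 5, 6, 9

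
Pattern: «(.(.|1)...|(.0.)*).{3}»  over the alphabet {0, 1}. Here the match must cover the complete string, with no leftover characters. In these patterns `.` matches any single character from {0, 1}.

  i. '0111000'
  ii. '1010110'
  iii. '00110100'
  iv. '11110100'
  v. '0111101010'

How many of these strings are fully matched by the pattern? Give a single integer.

i → no match
ii → no match
iii → match
iv → match
v → no match
Total matched: 2

2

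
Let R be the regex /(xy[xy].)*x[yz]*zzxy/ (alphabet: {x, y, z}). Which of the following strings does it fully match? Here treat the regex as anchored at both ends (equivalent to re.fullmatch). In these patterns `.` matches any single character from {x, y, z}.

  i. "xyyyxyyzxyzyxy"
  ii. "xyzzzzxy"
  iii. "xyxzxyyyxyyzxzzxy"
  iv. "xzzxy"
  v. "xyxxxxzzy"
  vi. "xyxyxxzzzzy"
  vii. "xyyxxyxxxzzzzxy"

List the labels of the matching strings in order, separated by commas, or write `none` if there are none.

ii, iii, iv, vii

i → no match — must end with "zzxy"
ii → match
iii → match
iv → match
v → no match — must end with "zzxy"
vi → no match — must end with "zzxy"
vii → match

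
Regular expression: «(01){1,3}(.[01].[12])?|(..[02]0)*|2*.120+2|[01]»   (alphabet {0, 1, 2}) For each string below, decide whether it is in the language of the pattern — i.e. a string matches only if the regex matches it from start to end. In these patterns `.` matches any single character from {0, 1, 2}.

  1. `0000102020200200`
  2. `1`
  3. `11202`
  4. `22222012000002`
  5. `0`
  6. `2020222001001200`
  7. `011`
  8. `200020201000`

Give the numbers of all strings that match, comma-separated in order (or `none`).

1 → match
2 → match
3 → match
4 → match
5 → match
6 → match
7 → no match
8 → match

1, 2, 3, 4, 5, 6, 8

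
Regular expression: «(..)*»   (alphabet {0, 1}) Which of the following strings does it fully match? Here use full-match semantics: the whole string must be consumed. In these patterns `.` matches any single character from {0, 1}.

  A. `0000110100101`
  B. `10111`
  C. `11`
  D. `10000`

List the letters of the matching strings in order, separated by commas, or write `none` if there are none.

A → no match
B → no match
C → match
D → no match

C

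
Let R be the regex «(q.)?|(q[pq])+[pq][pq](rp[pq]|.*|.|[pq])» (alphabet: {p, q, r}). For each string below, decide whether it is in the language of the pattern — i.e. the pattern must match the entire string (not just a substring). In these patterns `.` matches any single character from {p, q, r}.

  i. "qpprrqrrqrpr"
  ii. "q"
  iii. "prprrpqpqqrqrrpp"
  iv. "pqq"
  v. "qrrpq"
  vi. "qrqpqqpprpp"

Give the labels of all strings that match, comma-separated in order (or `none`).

i → no match
ii → no match
iii → no match
iv → no match
v → no match
vi → no match

none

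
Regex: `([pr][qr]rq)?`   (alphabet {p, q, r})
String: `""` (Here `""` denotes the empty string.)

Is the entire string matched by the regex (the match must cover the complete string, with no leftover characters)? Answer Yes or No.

Yes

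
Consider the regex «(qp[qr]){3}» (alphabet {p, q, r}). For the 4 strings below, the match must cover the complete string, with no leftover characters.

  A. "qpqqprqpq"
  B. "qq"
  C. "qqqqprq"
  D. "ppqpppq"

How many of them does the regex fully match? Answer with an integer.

1

A → match
B → no match — must start with "qp"
C → no match — must start with "qp"
D → no match — must start with "qp"
Total matched: 1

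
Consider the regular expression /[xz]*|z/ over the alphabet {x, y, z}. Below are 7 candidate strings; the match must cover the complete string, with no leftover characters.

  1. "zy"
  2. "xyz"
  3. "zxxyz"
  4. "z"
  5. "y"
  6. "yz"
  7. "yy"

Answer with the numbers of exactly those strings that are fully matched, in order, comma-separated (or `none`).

4

1 → no match
2 → no match
3 → no match
4 → match
5 → no match
6 → no match
7 → no match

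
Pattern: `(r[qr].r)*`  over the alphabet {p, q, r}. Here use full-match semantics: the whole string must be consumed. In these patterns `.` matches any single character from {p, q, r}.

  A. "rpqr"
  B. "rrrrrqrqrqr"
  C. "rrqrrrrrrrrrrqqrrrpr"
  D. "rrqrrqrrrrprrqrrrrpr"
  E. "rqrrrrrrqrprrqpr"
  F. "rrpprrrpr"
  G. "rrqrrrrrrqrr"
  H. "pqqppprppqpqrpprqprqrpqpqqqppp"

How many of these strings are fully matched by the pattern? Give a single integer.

3

A → no match
B → no match
C → match
D → match
E → no match
F → no match
G → match
H → no match
Total matched: 3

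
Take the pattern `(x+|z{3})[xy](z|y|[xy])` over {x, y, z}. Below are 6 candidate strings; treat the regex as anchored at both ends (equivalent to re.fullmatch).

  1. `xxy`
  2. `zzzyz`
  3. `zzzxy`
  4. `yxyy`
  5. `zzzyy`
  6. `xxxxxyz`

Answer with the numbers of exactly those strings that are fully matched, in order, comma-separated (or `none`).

1 → match
2 → match
3 → match
4 → no match
5 → match
6 → match

1, 2, 3, 5, 6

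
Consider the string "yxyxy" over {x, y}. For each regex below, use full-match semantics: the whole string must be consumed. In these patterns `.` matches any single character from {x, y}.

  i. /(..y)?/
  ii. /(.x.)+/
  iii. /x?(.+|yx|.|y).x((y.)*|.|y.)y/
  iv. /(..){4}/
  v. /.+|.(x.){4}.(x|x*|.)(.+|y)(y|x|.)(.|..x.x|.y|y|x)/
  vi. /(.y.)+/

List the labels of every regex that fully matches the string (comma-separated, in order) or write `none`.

i → no match
ii → no match
iii → match
iv → no match
v → match
vi → no match

iii, v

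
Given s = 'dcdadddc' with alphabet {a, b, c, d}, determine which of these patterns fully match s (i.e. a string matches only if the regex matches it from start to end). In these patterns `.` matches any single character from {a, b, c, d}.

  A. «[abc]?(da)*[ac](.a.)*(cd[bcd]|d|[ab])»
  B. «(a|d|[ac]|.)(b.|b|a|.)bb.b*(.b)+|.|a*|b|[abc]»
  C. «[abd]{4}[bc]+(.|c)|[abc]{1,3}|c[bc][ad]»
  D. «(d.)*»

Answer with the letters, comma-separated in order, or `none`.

D

A → no match
B → no match
C → no match
D → match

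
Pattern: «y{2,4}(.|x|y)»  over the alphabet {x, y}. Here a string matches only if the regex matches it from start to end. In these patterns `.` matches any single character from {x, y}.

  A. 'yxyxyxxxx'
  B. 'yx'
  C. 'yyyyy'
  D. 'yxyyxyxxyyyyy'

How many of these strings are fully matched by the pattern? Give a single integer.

1

A → no match
B → no match
C → match
D → no match
Total matched: 1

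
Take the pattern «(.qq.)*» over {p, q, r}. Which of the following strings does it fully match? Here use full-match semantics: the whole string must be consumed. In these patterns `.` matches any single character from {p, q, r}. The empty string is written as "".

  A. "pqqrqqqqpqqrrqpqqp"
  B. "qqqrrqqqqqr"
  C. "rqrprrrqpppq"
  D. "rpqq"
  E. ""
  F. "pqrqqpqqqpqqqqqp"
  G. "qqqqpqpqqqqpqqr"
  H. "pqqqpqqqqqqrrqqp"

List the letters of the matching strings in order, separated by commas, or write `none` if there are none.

A → no match
B. "qqqrrqqqqqr" → no match
C. "rqrprrrqpppq" → no match
D. "rpqq" → no match
E. "" → match
F → no match
G → no match
H → match

E, H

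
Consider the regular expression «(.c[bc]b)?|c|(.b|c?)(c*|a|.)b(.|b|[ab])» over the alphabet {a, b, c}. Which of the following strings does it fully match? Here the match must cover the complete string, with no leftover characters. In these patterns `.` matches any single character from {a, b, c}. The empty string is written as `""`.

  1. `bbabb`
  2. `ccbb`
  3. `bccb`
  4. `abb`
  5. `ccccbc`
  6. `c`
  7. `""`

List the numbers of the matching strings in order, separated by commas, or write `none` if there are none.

1 → match
2 → match
3 → match
4 → match
5 → match
6 → match
7 → match

1, 2, 3, 4, 5, 6, 7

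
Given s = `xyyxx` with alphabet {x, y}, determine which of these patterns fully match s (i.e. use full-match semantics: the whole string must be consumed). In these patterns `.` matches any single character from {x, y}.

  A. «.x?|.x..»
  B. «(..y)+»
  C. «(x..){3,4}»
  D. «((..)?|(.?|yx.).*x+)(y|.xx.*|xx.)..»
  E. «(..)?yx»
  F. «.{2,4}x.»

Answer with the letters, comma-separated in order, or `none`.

D, F

A → no match
B → no match — must end with `y`
C → no match
D → match
E → no match — must end with `yx`
F → match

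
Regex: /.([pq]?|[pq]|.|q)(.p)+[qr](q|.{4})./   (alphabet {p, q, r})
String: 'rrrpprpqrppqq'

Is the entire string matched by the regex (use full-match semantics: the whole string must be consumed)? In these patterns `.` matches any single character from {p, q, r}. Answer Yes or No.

No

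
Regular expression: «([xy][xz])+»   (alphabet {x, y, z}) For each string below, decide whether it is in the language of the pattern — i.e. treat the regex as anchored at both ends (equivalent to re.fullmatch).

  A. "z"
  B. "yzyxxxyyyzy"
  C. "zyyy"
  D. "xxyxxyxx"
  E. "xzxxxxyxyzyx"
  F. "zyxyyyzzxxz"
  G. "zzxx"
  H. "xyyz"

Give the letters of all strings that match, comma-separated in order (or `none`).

A → no match
B → no match
C → no match
D → no match
E → match
F → no match
G → no match
H → no match

E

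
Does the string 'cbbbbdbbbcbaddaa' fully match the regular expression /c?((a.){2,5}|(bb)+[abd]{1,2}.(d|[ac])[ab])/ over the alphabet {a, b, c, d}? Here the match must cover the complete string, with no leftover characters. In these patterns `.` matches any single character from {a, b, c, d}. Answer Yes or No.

No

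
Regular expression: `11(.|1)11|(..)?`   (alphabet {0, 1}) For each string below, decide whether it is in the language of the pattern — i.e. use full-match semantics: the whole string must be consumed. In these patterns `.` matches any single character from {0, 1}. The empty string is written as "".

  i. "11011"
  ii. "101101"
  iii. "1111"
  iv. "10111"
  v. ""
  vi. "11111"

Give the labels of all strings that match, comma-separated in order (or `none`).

i, v, vi

i → match
ii → no match
iii → no match
iv → no match
v → match
vi → match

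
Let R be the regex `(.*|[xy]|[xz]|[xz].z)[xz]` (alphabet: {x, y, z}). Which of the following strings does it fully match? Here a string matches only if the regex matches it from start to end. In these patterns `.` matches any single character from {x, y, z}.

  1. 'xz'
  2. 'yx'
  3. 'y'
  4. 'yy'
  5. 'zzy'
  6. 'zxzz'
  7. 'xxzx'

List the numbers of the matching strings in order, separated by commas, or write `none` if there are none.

1 → match
2 → match
3 → no match
4 → no match
5 → no match
6 → match
7 → match

1, 2, 6, 7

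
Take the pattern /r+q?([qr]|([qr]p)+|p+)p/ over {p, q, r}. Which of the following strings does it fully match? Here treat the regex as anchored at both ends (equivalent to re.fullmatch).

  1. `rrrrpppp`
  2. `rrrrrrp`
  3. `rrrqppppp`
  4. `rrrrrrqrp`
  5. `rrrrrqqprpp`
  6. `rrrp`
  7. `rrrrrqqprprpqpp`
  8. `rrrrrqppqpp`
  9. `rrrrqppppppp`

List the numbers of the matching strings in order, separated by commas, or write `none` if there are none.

1 → match
2 → match
3 → match
4 → match
5 → match
6 → match
7 → match
8 → no match
9 → match

1, 2, 3, 4, 5, 6, 7, 9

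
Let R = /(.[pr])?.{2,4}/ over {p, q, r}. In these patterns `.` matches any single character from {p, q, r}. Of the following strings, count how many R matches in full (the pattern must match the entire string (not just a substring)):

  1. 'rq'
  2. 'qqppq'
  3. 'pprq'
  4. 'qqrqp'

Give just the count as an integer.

1 → match
2 → no match
3 → match
4 → no match
Total matched: 2

2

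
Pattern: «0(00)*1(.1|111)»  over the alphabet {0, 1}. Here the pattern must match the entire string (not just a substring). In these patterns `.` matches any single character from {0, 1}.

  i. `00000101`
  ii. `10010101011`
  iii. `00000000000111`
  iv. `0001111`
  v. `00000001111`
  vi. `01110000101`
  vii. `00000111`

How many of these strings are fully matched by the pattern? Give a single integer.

5

i → match
ii → no match — must start with `0`
iii → match
iv → match
v → match
vi → no match
vii → match
Total matched: 5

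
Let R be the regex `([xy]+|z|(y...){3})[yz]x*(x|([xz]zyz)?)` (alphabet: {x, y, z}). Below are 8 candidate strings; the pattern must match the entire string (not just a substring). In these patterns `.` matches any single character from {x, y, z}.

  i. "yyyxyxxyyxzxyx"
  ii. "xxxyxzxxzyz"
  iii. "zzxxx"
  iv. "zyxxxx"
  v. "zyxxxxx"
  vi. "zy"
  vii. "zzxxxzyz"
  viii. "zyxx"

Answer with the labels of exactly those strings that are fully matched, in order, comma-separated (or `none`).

i → match
ii. "xxxyxzxxzyz" → match
iii. "zzxxx" → match
iv. "zyxxxx" → match
v. "zyxxxxx" → match
vi. "zy" → match
vii. "zzxxxzyz" → match
viii. "zyxx" → match

i, ii, iii, iv, v, vi, vii, viii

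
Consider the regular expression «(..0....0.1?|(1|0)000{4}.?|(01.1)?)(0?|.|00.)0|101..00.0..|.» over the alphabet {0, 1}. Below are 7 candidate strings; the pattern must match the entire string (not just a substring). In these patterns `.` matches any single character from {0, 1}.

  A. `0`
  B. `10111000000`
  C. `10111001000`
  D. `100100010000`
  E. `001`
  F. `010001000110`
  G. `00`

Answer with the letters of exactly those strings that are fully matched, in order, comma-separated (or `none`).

A, B, C, F, G

A → match
B → match
C → match
D → no match
E → no match
F → match
G → match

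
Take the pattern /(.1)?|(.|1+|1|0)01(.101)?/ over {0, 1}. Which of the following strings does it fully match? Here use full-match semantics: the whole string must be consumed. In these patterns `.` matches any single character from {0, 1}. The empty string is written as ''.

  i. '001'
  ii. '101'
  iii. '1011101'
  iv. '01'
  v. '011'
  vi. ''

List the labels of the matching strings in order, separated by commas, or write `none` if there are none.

i. '001' → match
ii. '101' → match
iii. '1011101' → match
iv. '01' → match
v. '011' → no match
vi. '' → match

i, ii, iii, iv, vi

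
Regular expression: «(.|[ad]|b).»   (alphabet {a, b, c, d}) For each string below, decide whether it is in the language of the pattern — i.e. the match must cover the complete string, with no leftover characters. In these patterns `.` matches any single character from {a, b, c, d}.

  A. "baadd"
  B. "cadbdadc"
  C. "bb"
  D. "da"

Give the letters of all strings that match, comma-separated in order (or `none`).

C, D

A → no match
B → no match
C → match
D → match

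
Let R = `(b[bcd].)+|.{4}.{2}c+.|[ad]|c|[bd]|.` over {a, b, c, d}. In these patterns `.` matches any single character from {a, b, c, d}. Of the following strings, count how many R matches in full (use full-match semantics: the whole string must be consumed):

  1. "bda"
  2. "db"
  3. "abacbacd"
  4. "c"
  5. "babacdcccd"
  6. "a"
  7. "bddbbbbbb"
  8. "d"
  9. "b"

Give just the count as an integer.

1 → match
2 → no match
3 → match
4 → match
5 → match
6 → match
7 → match
8 → match
9 → match
Total matched: 8

8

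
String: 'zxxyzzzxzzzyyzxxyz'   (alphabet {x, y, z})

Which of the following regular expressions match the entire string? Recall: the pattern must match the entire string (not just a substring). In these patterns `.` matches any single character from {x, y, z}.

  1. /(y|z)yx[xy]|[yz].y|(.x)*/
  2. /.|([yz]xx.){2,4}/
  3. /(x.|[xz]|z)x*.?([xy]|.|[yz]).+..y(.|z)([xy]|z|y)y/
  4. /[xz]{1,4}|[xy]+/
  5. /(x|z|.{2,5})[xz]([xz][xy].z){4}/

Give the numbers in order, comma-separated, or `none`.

1 → no match
2 → no match
3 → no match — must end with 'y'
4 → no match
5 → match

5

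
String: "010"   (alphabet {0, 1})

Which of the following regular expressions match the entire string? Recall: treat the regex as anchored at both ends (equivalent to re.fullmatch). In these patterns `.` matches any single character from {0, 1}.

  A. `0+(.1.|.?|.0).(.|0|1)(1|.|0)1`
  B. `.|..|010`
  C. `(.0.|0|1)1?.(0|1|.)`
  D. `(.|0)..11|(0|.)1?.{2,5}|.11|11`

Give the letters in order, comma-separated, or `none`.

B, C, D

A → no match — must end with "1"
B → match
C → match
D → match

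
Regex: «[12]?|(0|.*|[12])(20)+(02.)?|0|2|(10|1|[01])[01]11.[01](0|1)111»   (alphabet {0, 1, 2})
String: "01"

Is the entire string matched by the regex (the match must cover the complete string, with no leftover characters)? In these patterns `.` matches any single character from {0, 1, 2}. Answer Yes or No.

No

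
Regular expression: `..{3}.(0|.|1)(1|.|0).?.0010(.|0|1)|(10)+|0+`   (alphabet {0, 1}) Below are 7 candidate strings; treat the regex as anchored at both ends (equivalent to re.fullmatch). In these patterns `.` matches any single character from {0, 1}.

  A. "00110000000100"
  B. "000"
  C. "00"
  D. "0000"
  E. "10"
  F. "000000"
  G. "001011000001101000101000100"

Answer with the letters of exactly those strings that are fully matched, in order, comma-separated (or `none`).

A → match
B → match
C → match
D → match
E → match
F → match
G → no match

A, B, C, D, E, F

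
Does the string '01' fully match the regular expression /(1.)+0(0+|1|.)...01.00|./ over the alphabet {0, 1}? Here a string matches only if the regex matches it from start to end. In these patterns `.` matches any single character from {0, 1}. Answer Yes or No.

No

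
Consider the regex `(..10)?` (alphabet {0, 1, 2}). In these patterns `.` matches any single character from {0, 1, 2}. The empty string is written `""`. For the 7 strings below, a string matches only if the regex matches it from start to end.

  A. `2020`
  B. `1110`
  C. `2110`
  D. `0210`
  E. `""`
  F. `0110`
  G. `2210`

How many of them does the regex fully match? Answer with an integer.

6

A → no match
B → match
C → match
D → match
E → match
F → match
G → match
Total matched: 6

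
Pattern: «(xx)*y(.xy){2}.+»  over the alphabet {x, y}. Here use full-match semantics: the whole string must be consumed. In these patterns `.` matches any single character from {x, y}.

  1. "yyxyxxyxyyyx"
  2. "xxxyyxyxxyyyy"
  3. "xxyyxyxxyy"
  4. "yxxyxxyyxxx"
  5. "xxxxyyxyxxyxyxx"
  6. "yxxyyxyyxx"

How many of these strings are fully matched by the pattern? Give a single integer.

5

1. "yyxyxxyxyyyx" → match
2 → no match
3. "xxyyxyxxyy" → match
4. "yxxyxxyyxxx" → match
5 → match
6. "yxxyyxyyxx" → match
Total matched: 5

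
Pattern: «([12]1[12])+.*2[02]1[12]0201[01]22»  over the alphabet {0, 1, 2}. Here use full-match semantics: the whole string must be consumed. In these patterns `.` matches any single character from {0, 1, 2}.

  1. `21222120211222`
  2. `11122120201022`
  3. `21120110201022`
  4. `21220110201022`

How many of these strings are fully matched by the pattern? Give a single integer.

1 → no match
2 → match
3 → match
4 → match
Total matched: 3

3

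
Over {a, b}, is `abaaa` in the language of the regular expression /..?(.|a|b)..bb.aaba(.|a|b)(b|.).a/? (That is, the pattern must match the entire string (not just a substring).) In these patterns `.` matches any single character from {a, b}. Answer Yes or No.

No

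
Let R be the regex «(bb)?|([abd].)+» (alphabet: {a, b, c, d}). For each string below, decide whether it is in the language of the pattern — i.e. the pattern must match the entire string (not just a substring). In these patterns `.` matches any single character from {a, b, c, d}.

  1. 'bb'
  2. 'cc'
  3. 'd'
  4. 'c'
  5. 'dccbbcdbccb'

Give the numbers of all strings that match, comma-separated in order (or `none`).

1

1 → match
2 → no match
3 → no match
4 → no match
5 → no match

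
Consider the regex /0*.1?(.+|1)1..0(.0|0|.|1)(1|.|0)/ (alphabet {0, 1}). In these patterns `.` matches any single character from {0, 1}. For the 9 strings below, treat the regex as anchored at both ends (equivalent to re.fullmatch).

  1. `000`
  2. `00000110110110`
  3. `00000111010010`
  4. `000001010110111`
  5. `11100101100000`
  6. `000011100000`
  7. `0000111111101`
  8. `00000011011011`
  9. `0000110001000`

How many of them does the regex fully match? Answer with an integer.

1. `000` → no match
2 → no match
3 → no match
4 → no match
5 → match
6. `000011100000` → match
7 → no match
8 → no match
9 → no match
Total matched: 2

2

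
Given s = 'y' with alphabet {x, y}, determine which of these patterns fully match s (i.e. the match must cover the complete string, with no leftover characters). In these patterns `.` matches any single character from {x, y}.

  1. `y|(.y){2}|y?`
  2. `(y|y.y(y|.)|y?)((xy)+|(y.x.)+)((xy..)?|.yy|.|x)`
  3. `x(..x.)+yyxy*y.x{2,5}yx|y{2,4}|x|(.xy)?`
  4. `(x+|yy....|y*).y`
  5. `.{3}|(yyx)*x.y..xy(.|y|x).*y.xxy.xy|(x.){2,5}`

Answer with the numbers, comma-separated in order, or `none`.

1 → match
2 → no match
3 → no match
4 → no match
5 → no match

1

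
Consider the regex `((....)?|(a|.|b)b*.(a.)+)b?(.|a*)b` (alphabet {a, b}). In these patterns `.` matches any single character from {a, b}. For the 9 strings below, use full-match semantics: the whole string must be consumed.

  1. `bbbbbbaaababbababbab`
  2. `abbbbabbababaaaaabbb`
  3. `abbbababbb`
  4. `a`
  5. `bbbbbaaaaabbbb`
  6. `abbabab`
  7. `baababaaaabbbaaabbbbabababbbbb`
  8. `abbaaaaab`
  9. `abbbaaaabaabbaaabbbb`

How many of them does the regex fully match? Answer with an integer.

1 → no match
2 → no match
3 → match
4 → no match — must end with `b`
5 → match
6 → match
7 → no match
8 → match
9 → no match
Total matched: 4

4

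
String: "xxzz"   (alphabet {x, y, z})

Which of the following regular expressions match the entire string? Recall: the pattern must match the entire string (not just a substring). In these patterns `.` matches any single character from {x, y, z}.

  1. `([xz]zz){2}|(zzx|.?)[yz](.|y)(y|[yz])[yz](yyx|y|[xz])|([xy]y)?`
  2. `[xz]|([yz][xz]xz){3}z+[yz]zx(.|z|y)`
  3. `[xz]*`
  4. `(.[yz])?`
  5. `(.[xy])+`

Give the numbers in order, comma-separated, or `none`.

3

1 → no match
2 → no match
3 → match
4 → no match
5 → no match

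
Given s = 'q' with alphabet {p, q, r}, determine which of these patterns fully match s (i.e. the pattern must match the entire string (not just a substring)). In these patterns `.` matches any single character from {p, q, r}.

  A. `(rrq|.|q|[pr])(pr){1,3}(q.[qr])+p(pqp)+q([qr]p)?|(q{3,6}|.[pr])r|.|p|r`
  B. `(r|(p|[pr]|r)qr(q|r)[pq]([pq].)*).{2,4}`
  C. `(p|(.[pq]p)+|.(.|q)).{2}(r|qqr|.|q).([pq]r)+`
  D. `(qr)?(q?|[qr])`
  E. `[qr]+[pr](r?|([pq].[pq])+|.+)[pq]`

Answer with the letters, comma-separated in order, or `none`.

A, D

A → match
B → no match
C → no match — must end with 'r'
D → match
E → no match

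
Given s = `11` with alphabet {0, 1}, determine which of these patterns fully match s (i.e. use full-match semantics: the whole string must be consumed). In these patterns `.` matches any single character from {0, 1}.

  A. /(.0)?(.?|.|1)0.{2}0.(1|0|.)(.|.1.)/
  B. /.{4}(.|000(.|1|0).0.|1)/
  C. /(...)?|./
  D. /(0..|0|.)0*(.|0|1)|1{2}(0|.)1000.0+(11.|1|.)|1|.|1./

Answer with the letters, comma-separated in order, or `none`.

A → no match
B → no match
C → no match
D → match

D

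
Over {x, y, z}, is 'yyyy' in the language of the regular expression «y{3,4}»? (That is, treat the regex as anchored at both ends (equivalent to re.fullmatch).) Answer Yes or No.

Yes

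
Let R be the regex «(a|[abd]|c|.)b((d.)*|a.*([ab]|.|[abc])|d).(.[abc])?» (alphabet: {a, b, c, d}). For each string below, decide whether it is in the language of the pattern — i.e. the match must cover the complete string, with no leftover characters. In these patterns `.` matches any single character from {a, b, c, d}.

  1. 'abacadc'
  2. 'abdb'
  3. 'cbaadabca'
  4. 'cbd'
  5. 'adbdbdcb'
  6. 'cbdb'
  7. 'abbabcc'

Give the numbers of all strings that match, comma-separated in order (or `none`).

1, 2, 3, 4, 6

1. 'abacadc' → match
2. 'abdb' → match
3. 'cbaadabca' → match
4. 'cbd' → match
5. 'adbdbdcb' → no match
6. 'cbdb' → match
7. 'abbabcc' → no match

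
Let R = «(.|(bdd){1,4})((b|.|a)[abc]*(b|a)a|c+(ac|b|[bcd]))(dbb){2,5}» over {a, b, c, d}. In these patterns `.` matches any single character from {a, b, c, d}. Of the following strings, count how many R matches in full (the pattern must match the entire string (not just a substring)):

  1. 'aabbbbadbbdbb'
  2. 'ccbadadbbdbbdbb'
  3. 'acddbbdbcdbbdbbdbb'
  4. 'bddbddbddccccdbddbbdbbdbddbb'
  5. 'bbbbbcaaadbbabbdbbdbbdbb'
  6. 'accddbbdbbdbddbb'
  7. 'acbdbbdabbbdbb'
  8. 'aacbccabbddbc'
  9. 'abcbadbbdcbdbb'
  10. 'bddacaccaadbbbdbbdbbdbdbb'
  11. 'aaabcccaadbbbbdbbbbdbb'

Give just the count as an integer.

1 → match
2 → no match
3 → no match
4 → no match
5 → no match
6 → no match
7 → no match
8 → no match — must end with 'dbb'
9 → no match
10 → no match
11 → no match
Total matched: 1

1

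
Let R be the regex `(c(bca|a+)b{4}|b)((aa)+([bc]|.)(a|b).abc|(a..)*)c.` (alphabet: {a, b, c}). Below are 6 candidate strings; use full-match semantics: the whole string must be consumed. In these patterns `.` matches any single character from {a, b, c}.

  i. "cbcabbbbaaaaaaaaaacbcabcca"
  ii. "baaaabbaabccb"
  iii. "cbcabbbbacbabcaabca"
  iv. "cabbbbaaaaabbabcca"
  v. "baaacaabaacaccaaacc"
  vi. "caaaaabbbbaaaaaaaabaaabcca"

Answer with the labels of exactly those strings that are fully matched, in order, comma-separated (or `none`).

i, ii, iii, iv, vi

i → match
ii → match
iii → match
iv → match
v → no match
vi → match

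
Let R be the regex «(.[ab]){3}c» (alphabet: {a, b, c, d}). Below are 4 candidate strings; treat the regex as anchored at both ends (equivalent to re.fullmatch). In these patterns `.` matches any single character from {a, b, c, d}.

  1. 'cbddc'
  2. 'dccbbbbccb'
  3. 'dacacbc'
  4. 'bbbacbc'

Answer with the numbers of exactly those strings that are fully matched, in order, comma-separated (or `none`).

3, 4

1 → no match
2 → no match — must end with 'c'
3 → match
4 → match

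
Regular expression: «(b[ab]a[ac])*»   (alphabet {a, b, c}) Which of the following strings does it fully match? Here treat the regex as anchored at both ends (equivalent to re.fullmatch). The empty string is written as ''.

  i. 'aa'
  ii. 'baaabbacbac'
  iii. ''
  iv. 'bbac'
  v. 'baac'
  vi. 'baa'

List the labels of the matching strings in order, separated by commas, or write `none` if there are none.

iii, iv, v

i → no match
ii → no match
iii → match
iv → match
v → match
vi → no match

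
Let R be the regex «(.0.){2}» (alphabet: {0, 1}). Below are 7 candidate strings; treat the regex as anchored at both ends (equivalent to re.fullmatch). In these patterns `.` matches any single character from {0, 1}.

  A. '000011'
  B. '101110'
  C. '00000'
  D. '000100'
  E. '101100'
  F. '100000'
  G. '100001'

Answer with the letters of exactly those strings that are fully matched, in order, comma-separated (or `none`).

D, E, F, G

A → no match
B → no match
C → no match
D → match
E → match
F → match
G → match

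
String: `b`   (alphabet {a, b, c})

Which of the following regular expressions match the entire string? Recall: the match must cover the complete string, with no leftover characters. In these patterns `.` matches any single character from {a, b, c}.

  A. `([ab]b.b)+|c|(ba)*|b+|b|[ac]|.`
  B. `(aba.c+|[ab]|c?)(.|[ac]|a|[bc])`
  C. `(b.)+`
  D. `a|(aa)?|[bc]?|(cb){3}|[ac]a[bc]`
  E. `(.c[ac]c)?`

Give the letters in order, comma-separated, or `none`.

A, B, D

A → match
B → match
C → no match
D → match
E → no match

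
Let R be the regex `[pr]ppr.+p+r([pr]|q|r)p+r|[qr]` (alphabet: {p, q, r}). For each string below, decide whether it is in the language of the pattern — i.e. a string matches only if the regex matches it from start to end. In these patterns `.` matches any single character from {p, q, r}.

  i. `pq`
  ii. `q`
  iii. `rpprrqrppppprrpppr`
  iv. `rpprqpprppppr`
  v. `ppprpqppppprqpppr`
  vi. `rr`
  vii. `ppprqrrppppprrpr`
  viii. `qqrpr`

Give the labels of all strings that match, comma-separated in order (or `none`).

i → no match
ii → match
iii → match
iv → match
v → match
vi → no match
vii → match
viii → no match

ii, iii, iv, v, vii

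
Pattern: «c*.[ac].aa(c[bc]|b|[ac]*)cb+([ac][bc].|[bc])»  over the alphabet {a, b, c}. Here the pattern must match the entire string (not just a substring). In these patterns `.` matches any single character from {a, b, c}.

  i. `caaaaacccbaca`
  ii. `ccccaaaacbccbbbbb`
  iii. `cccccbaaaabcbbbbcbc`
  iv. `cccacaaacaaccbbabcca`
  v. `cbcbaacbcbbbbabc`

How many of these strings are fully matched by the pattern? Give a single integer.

i → match
ii → no match
iii → match
iv → no match
v → match
Total matched: 3

3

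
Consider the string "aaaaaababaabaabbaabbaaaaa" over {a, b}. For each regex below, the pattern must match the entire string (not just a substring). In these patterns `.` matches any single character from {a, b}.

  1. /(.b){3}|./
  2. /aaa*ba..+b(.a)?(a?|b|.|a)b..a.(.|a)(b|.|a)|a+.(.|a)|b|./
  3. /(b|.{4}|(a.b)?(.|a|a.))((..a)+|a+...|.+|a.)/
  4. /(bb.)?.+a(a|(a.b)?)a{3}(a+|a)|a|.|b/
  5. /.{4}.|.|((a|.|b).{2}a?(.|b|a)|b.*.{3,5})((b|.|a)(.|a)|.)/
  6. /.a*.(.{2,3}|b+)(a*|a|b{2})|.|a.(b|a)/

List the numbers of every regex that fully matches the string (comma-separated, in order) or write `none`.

2, 3, 4

1 → no match
2 → match
3 → match
4 → match
5 → no match
6 → no match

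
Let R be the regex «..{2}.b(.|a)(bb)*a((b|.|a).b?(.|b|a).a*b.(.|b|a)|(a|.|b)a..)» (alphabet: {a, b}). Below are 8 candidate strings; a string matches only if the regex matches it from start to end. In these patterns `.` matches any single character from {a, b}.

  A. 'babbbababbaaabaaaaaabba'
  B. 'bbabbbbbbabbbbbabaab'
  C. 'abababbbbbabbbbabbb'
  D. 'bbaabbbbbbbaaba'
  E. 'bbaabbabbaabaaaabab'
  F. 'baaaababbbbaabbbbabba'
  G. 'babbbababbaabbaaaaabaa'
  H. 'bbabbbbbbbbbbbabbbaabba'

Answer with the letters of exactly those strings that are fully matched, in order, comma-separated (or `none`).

A → no match
B → no match
C → no match
D → no match
E → no match
F → no match
G → no match
H → match

H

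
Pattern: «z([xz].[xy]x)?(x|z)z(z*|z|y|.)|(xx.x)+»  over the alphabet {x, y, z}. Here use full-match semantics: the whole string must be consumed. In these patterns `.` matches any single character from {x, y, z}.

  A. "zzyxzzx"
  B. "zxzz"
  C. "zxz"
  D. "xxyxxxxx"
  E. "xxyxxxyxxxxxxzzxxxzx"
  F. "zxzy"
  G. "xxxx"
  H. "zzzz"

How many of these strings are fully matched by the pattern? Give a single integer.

A → no match
B → match
C → match
D → match
E → no match
F → match
G → match
H → match
Total matched: 6

6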